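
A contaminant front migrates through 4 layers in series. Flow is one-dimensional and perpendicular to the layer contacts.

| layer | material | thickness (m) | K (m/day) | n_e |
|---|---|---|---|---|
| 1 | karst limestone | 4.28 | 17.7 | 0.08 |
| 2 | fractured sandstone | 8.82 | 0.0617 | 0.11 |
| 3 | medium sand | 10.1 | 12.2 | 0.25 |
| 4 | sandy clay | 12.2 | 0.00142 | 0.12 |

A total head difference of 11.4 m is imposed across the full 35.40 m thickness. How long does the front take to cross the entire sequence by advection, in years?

11.1

With flow normal to the layers, continuity requires the same specific discharge q through every layer.
Σ(b_i/K_i) = 4.28/17.7 + 8.82/0.0617 + 10.1/12.2 + 12.2/0.00142 = 8736 d.
q = Δh / Σ(b_i/K_i) = 11.4 / 8736 = 0.001305 m/day.
In each layer the seepage velocity is v_i = q/n_i, so the layer transit time is t_i = b_i·n_i / q:
  layer 1 (karst limestone): t_1 = 4.28 × 0.08 / 0.001305 = 262.4 d
  layer 2 (fractured sandstone): t_2 = 8.82 × 0.11 / 0.001305 = 743.4 d
  layer 3 (medium sand): t_3 = 10.1 × 0.25 / 0.001305 = 1935 d
  layer 4 (sandy clay): t_4 = 12.2 × 0.12 / 0.001305 = 1122 d
Total t = Σ t_i = 4062 days = 11.12 years.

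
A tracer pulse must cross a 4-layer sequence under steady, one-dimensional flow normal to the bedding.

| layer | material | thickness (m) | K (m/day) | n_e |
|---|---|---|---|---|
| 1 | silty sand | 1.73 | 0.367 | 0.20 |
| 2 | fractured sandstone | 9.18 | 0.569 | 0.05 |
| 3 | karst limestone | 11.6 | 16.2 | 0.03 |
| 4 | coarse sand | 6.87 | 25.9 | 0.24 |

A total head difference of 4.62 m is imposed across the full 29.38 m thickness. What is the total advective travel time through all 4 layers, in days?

With flow normal to the layers, continuity requires the same specific discharge q through every layer.
Σ(b_i/K_i) = 1.73/0.367 + 9.18/0.569 + 11.6/16.2 + 6.87/25.9 = 21.83 d.
q = Δh / Σ(b_i/K_i) = 4.62 / 21.83 = 0.2116 m/day.
In each layer the seepage velocity is v_i = q/n_i, so the layer transit time is t_i = b_i·n_i / q:
  layer 1 (silty sand): t_1 = 1.73 × 0.20 / 0.2116 = 1.635 d
  layer 2 (fractured sandstone): t_2 = 9.18 × 0.05 / 0.2116 = 2.169 d
  layer 3 (karst limestone): t_3 = 11.6 × 0.03 / 0.2116 = 1.644 d
  layer 4 (coarse sand): t_4 = 6.87 × 0.24 / 0.2116 = 7.790 d
Total t = Σ t_i = 13.24 days.

13.2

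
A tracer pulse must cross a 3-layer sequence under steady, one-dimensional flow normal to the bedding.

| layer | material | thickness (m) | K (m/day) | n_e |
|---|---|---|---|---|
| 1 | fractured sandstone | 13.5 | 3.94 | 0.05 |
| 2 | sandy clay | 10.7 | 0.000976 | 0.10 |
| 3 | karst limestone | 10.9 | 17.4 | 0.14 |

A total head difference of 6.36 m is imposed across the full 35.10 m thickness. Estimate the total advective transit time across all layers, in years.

With flow normal to the layers, continuity requires the same specific discharge q through every layer.
Σ(b_i/K_i) = 13.5/3.94 + 10.7/0.000976 + 10.9/17.4 = 10967 d.
q = Δh / Σ(b_i/K_i) = 6.36 / 10967 = 0.0005799 m/day.
In each layer the seepage velocity is v_i = q/n_i, so the layer transit time is t_i = b_i·n_i / q:
  layer 1 (fractured sandstone): t_1 = 13.5 × 0.05 / 0.0005799 = 1164 d
  layer 2 (sandy clay): t_2 = 10.7 × 0.10 / 0.0005799 = 1845 d
  layer 3 (karst limestone): t_3 = 10.9 × 0.14 / 0.0005799 = 2631 d
Total t = Σ t_i = 5641 days = 15.44 years.

15.4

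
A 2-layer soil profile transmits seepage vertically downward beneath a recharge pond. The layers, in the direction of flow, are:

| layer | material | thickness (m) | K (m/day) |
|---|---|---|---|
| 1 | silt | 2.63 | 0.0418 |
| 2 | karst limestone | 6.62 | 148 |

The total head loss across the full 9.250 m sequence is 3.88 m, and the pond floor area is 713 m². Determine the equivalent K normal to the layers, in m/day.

Flow is perpendicular to layering, so the layers act in series and the equivalent K is the thickness-weighted harmonic mean.
Total thickness L = 2.63 + 6.62 = 9.250 m.
Σ(b_i/K_i) = 2.63/0.0418 + 6.62/148 = 62.96 d.
K_eq = L / Σ(b_i/K_i) = 9.250 / 62.96 = 0.1469 m/day.

0.147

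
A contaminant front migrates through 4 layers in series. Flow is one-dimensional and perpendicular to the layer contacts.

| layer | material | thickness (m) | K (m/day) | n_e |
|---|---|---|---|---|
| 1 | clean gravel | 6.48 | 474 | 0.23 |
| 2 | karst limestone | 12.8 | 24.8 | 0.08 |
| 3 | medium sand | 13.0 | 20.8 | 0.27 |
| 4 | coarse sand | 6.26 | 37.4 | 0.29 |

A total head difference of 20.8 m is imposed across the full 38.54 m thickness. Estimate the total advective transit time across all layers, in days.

0.498

With flow normal to the layers, continuity requires the same specific discharge q through every layer.
Σ(b_i/K_i) = 6.48/474 + 12.8/24.8 + 13.0/20.8 + 6.26/37.4 = 1.322 d.
q = Δh / Σ(b_i/K_i) = 20.8 / 1.322 = 15.73 m/day.
In each layer the seepage velocity is v_i = q/n_i, so the layer transit time is t_i = b_i·n_i / q:
  layer 1 (clean gravel): t_1 = 6.48 × 0.23 / 15.73 = 0.09474 d
  layer 2 (karst limestone): t_2 = 12.8 × 0.08 / 15.73 = 0.06509 d
  layer 3 (medium sand): t_3 = 13.0 × 0.27 / 15.73 = 0.2231 d
  layer 4 (coarse sand): t_4 = 6.26 × 0.29 / 15.73 = 0.1154 d
Total t = Σ t_i = 0.4983 days.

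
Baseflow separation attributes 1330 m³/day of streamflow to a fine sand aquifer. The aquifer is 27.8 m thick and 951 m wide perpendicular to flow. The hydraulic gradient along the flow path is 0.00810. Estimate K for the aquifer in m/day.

Cross-sectional area A = 951 × 27.8 = 26438 m².
Hydraulic gradient i = 0.00810.
From Q = K·A·i, K = Q / (A·i) = 1330 / (26438 × 0.008100) = 6.211 m/day.

6.21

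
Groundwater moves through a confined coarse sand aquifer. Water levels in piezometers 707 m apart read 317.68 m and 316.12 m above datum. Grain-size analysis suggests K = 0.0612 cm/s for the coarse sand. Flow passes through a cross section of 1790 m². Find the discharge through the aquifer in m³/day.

209

Convert K: 0.0612 cm/s × 864 = 52.88 m/day.
Hydraulic gradient i = (317.68 − 316.12) / 707 = 1.56 / 707 = 0.002207.
Darcy's law: Q = K · A · i = 52.88 × 1790 × 0.002207 = 208.8 m³/day.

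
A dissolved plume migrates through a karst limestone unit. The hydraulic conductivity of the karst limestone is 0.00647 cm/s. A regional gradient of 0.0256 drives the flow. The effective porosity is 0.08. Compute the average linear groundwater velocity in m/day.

1.79

Convert K: 0.00647 cm/s × 864 = 5.590 m/day.
Hydraulic gradient i = 0.0256.
Darcy flux q = K · i = 5.590 × 0.02560 = 0.1431 m/day.
Seepage velocity v = q / n_e = 0.1431 / 0.08 = 1.789 m/day.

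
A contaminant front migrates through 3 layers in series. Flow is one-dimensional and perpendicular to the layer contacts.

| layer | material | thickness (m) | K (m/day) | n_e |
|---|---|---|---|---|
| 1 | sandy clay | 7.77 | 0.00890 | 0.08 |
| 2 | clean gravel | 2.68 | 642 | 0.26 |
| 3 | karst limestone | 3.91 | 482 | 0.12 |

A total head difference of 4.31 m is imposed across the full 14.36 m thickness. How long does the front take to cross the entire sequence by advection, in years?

With flow normal to the layers, continuity requires the same specific discharge q through every layer.
Σ(b_i/K_i) = 7.77/0.00890 + 2.68/642 + 3.91/482 = 873.0 d.
q = Δh / Σ(b_i/K_i) = 4.31 / 873.0 = 0.004937 m/day.
In each layer the seepage velocity is v_i = q/n_i, so the layer transit time is t_i = b_i·n_i / q:
  layer 1 (sandy clay): t_1 = 7.77 × 0.08 / 0.004937 = 125.9 d
  layer 2 (clean gravel): t_2 = 2.68 × 0.26 / 0.004937 = 141.1 d
  layer 3 (karst limestone): t_3 = 3.91 × 0.12 / 0.004937 = 95.04 d
Total t = Σ t_i = 362.1 days = 0.9914 years.

0.991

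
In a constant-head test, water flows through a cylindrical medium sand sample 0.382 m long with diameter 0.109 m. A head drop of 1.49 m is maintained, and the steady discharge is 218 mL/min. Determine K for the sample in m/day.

8.62

Cross-sectional area A = π·(d/2)² = π × (0.109/2)² = 0.009331 m².
Convert discharge: 218 mL/min = 3.633e-06 m³/s.
Darcy's law rearranged: K = Q·L / (A·Δh) = 3.633e-06 × 0.382 / (0.009331 × 1.49) = 9.983e-05 m/s = 8.625 m/day.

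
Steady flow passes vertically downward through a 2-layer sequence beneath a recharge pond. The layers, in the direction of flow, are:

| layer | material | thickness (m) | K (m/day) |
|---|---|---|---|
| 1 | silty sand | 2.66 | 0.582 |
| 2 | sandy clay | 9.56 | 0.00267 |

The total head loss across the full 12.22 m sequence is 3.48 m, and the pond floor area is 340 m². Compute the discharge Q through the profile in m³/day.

Flow is perpendicular to layering, so the layers act in series and the equivalent K is the thickness-weighted harmonic mean.
Total thickness L = 2.66 + 9.56 = 12.22 m.
Σ(b_i/K_i) = 2.66/0.582 + 9.56/0.00267 = 3585 d.
K_eq = L / Σ(b_i/K_i) = 12.22 / 3585 = 0.003409 m/day.
Q = K_eq · A · (Δh/L) = 0.003409 × 340 × (3.48/12.22) = 0.3300 m³/day.

0.330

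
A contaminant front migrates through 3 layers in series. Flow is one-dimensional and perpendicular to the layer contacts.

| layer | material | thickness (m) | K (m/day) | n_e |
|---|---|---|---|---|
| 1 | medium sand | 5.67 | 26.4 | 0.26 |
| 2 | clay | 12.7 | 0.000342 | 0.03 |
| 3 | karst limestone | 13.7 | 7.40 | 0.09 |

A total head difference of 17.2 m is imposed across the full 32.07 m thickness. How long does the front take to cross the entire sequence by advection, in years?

18.3

With flow normal to the layers, continuity requires the same specific discharge q through every layer.
Σ(b_i/K_i) = 5.67/26.4 + 12.7/0.000342 + 13.7/7.40 = 37137 d.
q = Δh / Σ(b_i/K_i) = 17.2 / 37137 = 0.0004632 m/day.
In each layer the seepage velocity is v_i = q/n_i, so the layer transit time is t_i = b_i·n_i / q:
  layer 1 (medium sand): t_1 = 5.67 × 0.26 / 0.0004632 = 3183 d
  layer 2 (clay): t_2 = 12.7 × 0.03 / 0.0004632 = 822.6 d
  layer 3 (karst limestone): t_3 = 13.7 × 0.09 / 0.0004632 = 2662 d
Total t = Σ t_i = 6668 days = 18.26 years.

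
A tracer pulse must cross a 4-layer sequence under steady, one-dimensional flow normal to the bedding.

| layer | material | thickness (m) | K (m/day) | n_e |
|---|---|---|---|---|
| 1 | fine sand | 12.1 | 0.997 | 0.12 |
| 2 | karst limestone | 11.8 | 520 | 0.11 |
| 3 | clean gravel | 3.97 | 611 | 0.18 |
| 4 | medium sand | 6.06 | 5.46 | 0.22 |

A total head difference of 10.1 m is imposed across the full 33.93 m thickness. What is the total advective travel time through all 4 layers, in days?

With flow normal to the layers, continuity requires the same specific discharge q through every layer.
Σ(b_i/K_i) = 12.1/0.997 + 11.8/520 + 3.97/611 + 6.06/5.46 = 13.28 d.
q = Δh / Σ(b_i/K_i) = 10.1 / 13.28 = 0.7608 m/day.
In each layer the seepage velocity is v_i = q/n_i, so the layer transit time is t_i = b_i·n_i / q:
  layer 1 (fine sand): t_1 = 12.1 × 0.12 / 0.7608 = 1.909 d
  layer 2 (karst limestone): t_2 = 11.8 × 0.11 / 0.7608 = 1.706 d
  layer 3 (clean gravel): t_3 = 3.97 × 0.18 / 0.7608 = 0.9393 d
  layer 4 (medium sand): t_4 = 6.06 × 0.22 / 0.7608 = 1.752 d
Total t = Σ t_i = 6.306 days.

6.31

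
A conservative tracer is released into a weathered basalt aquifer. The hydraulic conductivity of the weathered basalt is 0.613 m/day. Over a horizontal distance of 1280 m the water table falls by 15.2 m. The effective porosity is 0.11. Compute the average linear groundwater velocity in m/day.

0.0662

Hydraulic gradient i = Δh / L = 15.2 / 1280 = 0.01188.
Darcy flux q = K · i = 0.6130 × 0.01188 = 0.007279 m/day.
Seepage velocity v = q / n_e = 0.007279 / 0.11 = 0.06618 m/day.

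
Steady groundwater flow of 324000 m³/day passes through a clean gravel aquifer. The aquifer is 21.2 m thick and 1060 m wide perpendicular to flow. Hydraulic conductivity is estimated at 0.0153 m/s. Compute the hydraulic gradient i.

0.0109

Convert K: 0.0153 m/s × 86400 = 1322 m/day.
Cross-sectional area A = 1060 × 21.2 = 22472 m².
From Q = K·A·i, i = Q / (K·A) = 324000 / (1322 × 22472) = 0.01091.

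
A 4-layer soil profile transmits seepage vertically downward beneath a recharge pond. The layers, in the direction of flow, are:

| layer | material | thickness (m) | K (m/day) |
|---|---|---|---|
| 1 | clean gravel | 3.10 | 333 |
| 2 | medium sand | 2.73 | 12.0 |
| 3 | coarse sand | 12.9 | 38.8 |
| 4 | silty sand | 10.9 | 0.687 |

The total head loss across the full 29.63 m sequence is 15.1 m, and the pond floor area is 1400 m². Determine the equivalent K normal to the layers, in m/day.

1.80

Flow is perpendicular to layering, so the layers act in series and the equivalent K is the thickness-weighted harmonic mean.
Total thickness L = 3.10 + 2.73 + 12.9 + 10.9 = 29.63 m.
Σ(b_i/K_i) = 3.10/333 + 2.73/12.0 + 12.9/38.8 + 10.9/0.687 = 16.44 d.
K_eq = L / Σ(b_i/K_i) = 29.63 / 16.44 = 1.803 m/day.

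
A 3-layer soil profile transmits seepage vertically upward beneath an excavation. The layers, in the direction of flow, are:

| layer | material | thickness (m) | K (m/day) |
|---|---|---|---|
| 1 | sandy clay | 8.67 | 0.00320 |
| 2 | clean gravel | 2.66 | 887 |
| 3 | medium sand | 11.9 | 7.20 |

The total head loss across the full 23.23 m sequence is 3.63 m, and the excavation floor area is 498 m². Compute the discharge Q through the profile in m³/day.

Flow is perpendicular to layering, so the layers act in series and the equivalent K is the thickness-weighted harmonic mean.
Total thickness L = 8.67 + 2.66 + 11.9 = 23.23 m.
Σ(b_i/K_i) = 8.67/0.00320 + 2.66/887 + 11.9/7.20 = 2711 d.
K_eq = L / Σ(b_i/K_i) = 23.23 / 2711 = 0.008569 m/day.
Q = K_eq · A · (Δh/L) = 0.008569 × 498 × (3.63/23.23) = 0.6668 m³/day.

0.667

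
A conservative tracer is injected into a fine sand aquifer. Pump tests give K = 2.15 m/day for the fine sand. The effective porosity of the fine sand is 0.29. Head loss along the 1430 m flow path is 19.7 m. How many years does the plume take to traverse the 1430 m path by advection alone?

38.3

Hydraulic gradient i = Δh / L = 19.7 / 1430 = 0.01378.
Darcy flux q = K · i = 2.150 × 0.01378 = 0.02962 m/day.
Seepage velocity v = q / n_e = 0.02962 / 0.29 = 0.1021 m/day.
Travel time t = L / v = 1430 / 0.1021 = 14001 days = 38.33 years.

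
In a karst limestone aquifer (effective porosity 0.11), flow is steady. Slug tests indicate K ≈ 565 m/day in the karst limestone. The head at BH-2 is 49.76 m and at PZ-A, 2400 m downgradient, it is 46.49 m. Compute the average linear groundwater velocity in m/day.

7.00

Hydraulic gradient i = (49.76 − 46.49) / 2400 = 3.27 / 2400 = 0.001362.
Darcy flux q = K · i = 565.0 × 0.001362 = 0.7698 m/day.
Seepage velocity v = q / n_e = 0.7698 / 0.11 = 6.998 m/day.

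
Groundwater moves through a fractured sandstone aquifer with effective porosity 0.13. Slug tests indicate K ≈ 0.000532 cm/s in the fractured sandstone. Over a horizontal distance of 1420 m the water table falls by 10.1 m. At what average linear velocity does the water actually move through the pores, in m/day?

Convert K: 0.000532 cm/s × 864 = 0.4596 m/day.
Hydraulic gradient i = Δh / L = 10.1 / 1420 = 0.007113.
Darcy flux q = K · i = 0.4596 × 0.007113 = 0.003269 m/day.
Seepage velocity v = q / n_e = 0.003269 / 0.13 = 0.02515 m/day.

0.0251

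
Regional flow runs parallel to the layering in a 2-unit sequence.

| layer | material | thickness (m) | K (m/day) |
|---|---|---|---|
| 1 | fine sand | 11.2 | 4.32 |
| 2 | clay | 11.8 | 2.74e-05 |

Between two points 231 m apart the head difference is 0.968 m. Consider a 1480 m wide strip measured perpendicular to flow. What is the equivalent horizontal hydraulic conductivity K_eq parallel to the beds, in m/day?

Flow is parallel to layering, so each bed carries its own Darcy discharge and the transmissivities add.
Σ(K_i·b_i) = 4.32×11.2 + 2.74e-05×11.8 = 48.38 m²/day.
Total thickness b = 23.00 m, so K_eq = Σ(K_i·b_i)/b = 2.104 m/day.

2.10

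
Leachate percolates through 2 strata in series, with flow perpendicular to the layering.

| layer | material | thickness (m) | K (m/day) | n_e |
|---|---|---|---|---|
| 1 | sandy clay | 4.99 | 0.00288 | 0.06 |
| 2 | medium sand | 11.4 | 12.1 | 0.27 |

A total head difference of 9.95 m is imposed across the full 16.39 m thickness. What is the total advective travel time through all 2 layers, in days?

588

With flow normal to the layers, continuity requires the same specific discharge q through every layer.
Σ(b_i/K_i) = 4.99/0.00288 + 11.4/12.1 = 1734 d.
q = Δh / Σ(b_i/K_i) = 9.95 / 1734 = 0.005740 m/day.
In each layer the seepage velocity is v_i = q/n_i, so the layer transit time is t_i = b_i·n_i / q:
  layer 1 (sandy clay): t_1 = 4.99 × 0.06 / 0.005740 = 52.16 d
  layer 2 (medium sand): t_2 = 11.4 × 0.27 / 0.005740 = 536.3 d
Total t = Σ t_i = 588.4 days.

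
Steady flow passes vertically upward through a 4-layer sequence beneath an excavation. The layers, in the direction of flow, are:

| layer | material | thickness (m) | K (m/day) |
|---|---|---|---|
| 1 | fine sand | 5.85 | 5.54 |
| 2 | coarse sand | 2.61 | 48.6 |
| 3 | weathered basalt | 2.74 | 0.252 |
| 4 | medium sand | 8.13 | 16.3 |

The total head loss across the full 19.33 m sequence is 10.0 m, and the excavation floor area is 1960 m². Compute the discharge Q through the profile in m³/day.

1570

Flow is perpendicular to layering, so the layers act in series and the equivalent K is the thickness-weighted harmonic mean.
Total thickness L = 5.85 + 2.61 + 2.74 + 8.13 = 19.33 m.
Σ(b_i/K_i) = 5.85/5.54 + 2.61/48.6 + 2.74/0.252 + 8.13/16.3 = 12.48 d.
K_eq = L / Σ(b_i/K_i) = 19.33 / 12.48 = 1.549 m/day.
Q = K_eq · A · (Δh/L) = 1.549 × 1960 × (10.0/19.33) = 1570 m³/day.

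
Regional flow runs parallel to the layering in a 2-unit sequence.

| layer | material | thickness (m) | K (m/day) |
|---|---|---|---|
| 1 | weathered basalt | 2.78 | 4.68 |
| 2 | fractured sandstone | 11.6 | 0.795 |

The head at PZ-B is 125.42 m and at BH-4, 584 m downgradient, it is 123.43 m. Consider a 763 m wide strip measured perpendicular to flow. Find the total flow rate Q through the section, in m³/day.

Flow is parallel to layering, so each bed carries its own Darcy discharge and the transmissivities add.
Σ(K_i·b_i) = 4.68×2.78 + 0.795×11.6 = 22.23 m²/day.
Hydraulic gradient i = (125.42 − 123.43) / 584 = 1.99 / 584 = 0.003408.
Q = Σ(K_i·b_i) · W · i = 22.23 × 763 × 0.003408 = 57.80 m³/day.

57.8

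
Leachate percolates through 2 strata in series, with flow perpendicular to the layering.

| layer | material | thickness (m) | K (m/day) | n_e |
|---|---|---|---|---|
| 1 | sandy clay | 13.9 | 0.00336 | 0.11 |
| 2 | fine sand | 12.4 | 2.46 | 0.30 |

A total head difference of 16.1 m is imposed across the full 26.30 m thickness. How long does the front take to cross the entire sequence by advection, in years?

3.70

With flow normal to the layers, continuity requires the same specific discharge q through every layer.
Σ(b_i/K_i) = 13.9/0.00336 + 12.4/2.46 = 4142 d.
q = Δh / Σ(b_i/K_i) = 16.1 / 4142 = 0.003887 m/day.
In each layer the seepage velocity is v_i = q/n_i, so the layer transit time is t_i = b_i·n_i / q:
  layer 1 (sandy clay): t_1 = 13.9 × 0.11 / 0.003887 = 393.4 d
  layer 2 (fine sand): t_2 = 12.4 × 0.30 / 0.003887 = 957.0 d
Total t = Σ t_i = 1350 days = 3.697 years.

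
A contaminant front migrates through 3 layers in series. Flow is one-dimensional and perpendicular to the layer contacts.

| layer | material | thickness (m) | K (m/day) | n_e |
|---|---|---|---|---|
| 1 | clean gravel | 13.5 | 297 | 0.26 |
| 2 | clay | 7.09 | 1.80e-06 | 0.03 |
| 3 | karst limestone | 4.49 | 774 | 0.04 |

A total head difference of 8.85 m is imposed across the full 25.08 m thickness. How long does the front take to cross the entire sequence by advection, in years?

With flow normal to the layers, continuity requires the same specific discharge q through every layer.
Σ(b_i/K_i) = 13.5/297 + 7.09/1.80e-06 + 4.49/774 = 3.939e+06 d.
q = Δh / Σ(b_i/K_i) = 8.85 / 3.939e+06 = 2.247e-06 m/day.
In each layer the seepage velocity is v_i = q/n_i, so the layer transit time is t_i = b_i·n_i / q:
  layer 1 (clean gravel): t_1 = 13.5 × 0.26 / 2.247e-06 = 1.562e+06 d
  layer 2 (clay): t_2 = 7.09 × 0.03 / 2.247e-06 = 94667 d
  layer 3 (karst limestone): t_3 = 4.49 × 0.04 / 2.247e-06 = 79935 d
Total t = Σ t_i = 1.737e+06 days = 4755 years.

4760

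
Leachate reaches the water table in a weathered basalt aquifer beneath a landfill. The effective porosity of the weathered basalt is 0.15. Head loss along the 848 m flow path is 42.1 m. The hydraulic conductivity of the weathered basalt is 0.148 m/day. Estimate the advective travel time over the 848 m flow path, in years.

Hydraulic gradient i = Δh / L = 42.1 / 848 = 0.04965.
Darcy flux q = K · i = 0.1480 × 0.04965 = 0.007348 m/day.
Seepage velocity v = q / n_e = 0.007348 / 0.15 = 0.04898 m/day.
Travel time t = L / v = 848 / 0.04898 = 17312 days = 47.40 years.

47.4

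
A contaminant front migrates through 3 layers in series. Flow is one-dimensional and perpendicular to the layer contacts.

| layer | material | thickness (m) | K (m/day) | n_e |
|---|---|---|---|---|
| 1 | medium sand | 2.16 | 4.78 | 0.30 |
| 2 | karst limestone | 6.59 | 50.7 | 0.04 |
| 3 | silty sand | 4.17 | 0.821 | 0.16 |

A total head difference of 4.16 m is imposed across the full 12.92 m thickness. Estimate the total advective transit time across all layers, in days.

2.15

With flow normal to the layers, continuity requires the same specific discharge q through every layer.
Σ(b_i/K_i) = 2.16/4.78 + 6.59/50.7 + 4.17/0.821 = 5.661 d.
q = Δh / Σ(b_i/K_i) = 4.16 / 5.661 = 0.7348 m/day.
In each layer the seepage velocity is v_i = q/n_i, so the layer transit time is t_i = b_i·n_i / q:
  layer 1 (medium sand): t_1 = 2.16 × 0.30 / 0.7348 = 0.8818 d
  layer 2 (karst limestone): t_2 = 6.59 × 0.04 / 0.7348 = 0.3587 d
  layer 3 (silty sand): t_3 = 4.17 × 0.16 / 0.7348 = 0.9079 d
Total t = Σ t_i = 2.148 days.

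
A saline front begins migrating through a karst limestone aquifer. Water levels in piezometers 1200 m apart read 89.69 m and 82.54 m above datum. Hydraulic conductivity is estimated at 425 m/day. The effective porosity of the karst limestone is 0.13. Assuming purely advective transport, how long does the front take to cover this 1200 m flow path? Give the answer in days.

61.6

Hydraulic gradient i = (89.69 − 82.54) / 1200 = 7.15 / 1200 = 0.005958.
Darcy flux q = K · i = 425.0 × 0.005958 = 2.532 m/day.
Seepage velocity v = q / n_e = 2.532 / 0.13 = 19.48 m/day.
Travel time t = L / v = 1200 / 19.48 = 61.60 days.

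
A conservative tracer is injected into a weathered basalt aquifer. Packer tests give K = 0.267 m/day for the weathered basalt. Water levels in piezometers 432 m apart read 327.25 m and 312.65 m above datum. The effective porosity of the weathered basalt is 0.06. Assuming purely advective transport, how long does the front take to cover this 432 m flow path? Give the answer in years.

Hydraulic gradient i = (327.25 − 312.65) / 432 = 14.6 / 432 = 0.03380.
Darcy flux q = K · i = 0.2670 × 0.03380 = 0.009024 m/day.
Seepage velocity v = q / n_e = 0.009024 / 0.06 = 0.1504 m/day.
Travel time t = L / v = 432 / 0.1504 = 2872 days = 7.864 years.

7.86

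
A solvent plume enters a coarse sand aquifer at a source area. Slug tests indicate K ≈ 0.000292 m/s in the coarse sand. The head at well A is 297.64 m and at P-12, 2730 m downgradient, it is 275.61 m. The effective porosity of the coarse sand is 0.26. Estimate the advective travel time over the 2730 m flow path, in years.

9.55

Convert K: 0.000292 m/s × 86400 = 25.23 m/day.
Hydraulic gradient i = (297.64 − 275.61) / 2730 = 22.03 / 2730 = 0.008070.
Darcy flux q = K · i = 25.23 × 0.008070 = 0.2036 m/day.
Seepage velocity v = q / n_e = 0.2036 / 0.26 = 0.7830 m/day.
Travel time t = L / v = 2730 / 0.7830 = 3486 days = 9.545 years.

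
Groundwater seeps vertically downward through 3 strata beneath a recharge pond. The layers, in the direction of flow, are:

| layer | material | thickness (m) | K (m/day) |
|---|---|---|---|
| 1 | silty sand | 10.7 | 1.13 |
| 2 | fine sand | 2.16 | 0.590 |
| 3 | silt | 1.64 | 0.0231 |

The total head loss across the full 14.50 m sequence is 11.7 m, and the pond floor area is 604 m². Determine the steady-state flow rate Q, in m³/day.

Flow is perpendicular to layering, so the layers act in series and the equivalent K is the thickness-weighted harmonic mean.
Total thickness L = 10.7 + 2.16 + 1.64 = 14.50 m.
Σ(b_i/K_i) = 10.7/1.13 + 2.16/0.590 + 1.64/0.0231 = 84.13 d.
K_eq = L / Σ(b_i/K_i) = 14.50 / 84.13 = 0.1724 m/day.
Q = K_eq · A · (Δh/L) = 0.1724 × 604 × (11.7/14.50) = 84.00 m³/day.

84.0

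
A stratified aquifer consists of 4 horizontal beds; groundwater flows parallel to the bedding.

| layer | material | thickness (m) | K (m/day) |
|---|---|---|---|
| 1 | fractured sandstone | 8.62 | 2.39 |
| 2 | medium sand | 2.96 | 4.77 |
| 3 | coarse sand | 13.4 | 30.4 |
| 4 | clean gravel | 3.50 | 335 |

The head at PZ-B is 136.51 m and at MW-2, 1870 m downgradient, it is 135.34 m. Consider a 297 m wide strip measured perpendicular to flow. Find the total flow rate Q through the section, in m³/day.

300

Flow is parallel to layering, so each bed carries its own Darcy discharge and the transmissivities add.
Σ(K_i·b_i) = 2.39×8.62 + 4.77×2.96 + 30.4×13.4 + 335×3.50 = 1615 m²/day.
Hydraulic gradient i = (136.51 − 135.34) / 1870 = 1.17 / 1870 = 0.0006257.
Q = Σ(K_i·b_i) · W · i = 1615 × 297 × 0.0006257 = 300.0 m³/day.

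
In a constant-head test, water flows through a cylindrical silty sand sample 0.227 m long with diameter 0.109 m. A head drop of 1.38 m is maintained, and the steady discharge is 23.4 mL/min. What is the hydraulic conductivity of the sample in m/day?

0.594

Cross-sectional area A = π·(d/2)² = π × (0.109/2)² = 0.009331 m².
Convert discharge: 23.4 mL/min = 3.900e-07 m³/s.
Darcy's law rearranged: K = Q·L / (A·Δh) = 3.900e-07 × 0.227 / (0.009331 × 1.38) = 6.875e-06 m/s = 0.5940 m/day.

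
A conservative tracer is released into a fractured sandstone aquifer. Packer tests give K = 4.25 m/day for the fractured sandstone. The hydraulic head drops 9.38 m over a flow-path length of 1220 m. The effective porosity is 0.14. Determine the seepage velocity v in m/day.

Hydraulic gradient i = Δh / L = 9.38 / 1220 = 0.007689.
Darcy flux q = K · i = 4.250 × 0.007689 = 0.03268 m/day.
Seepage velocity v = q / n_e = 0.03268 / 0.14 = 0.2334 m/day.

0.233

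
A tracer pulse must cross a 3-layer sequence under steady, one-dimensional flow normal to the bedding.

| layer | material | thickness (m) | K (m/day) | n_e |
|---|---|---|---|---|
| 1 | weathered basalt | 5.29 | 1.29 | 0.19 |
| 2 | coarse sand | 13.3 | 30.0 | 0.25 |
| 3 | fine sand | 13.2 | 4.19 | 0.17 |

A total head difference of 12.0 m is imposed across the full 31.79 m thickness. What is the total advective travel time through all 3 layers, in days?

4.22

With flow normal to the layers, continuity requires the same specific discharge q through every layer.
Σ(b_i/K_i) = 5.29/1.29 + 13.3/30.0 + 13.2/4.19 = 7.694 d.
q = Δh / Σ(b_i/K_i) = 12.0 / 7.694 = 1.560 m/day.
In each layer the seepage velocity is v_i = q/n_i, so the layer transit time is t_i = b_i·n_i / q:
  layer 1 (weathered basalt): t_1 = 5.29 × 0.19 / 1.560 = 0.6445 d
  layer 2 (coarse sand): t_2 = 13.3 × 0.25 / 1.560 = 2.132 d
  layer 3 (fine sand): t_3 = 13.2 × 0.17 / 1.560 = 1.439 d
Total t = Σ t_i = 4.215 days.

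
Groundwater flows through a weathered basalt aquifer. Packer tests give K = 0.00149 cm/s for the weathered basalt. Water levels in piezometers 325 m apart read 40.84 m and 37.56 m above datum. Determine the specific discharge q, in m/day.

0.0130

Convert K: 0.00149 cm/s × 864 = 1.287 m/day.
Hydraulic gradient i = (40.84 − 37.56) / 325 = 3.28 / 325 = 0.01009.
Specific discharge q = K · i = 1.287 × 0.01009 = 0.01299 m/day.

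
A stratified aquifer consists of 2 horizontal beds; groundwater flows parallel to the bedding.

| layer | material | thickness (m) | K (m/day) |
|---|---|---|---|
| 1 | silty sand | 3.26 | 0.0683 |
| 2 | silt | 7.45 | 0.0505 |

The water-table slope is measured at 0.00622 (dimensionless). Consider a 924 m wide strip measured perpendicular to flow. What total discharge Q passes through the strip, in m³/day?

3.44

Flow is parallel to layering, so each bed carries its own Darcy discharge and the transmissivities add.
Σ(K_i·b_i) = 0.0683×3.26 + 0.0505×7.45 = 0.5989 m²/day.
Hydraulic gradient i = 0.00622.
Q = Σ(K_i·b_i) · W · i = 0.5989 × 924 × 0.006220 = 3.442 m³/day.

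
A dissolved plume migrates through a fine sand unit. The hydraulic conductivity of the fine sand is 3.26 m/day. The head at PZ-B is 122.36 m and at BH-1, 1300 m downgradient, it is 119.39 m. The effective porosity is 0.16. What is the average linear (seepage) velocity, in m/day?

Hydraulic gradient i = (122.36 − 119.39) / 1300 = 2.97 / 1300 = 0.002285.
Darcy flux q = K · i = 3.260 × 0.002285 = 0.007448 m/day.
Seepage velocity v = q / n_e = 0.007448 / 0.16 = 0.04655 m/day.

0.0465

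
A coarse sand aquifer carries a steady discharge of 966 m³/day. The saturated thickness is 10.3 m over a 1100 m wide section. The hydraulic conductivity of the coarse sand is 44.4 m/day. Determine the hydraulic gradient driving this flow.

0.00192

Cross-sectional area A = 1100 × 10.3 = 11330 m².
From Q = K·A·i, i = Q / (K·A) = 966 / (44.40 × 11330) = 0.001920.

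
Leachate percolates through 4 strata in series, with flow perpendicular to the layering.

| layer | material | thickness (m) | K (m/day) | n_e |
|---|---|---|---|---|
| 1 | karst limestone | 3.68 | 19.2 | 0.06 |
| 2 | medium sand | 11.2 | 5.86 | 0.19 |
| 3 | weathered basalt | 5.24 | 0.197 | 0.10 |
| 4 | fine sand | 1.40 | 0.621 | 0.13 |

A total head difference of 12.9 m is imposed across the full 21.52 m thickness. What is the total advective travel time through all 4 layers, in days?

7.33

With flow normal to the layers, continuity requires the same specific discharge q through every layer.
Σ(b_i/K_i) = 3.68/19.2 + 11.2/5.86 + 5.24/0.197 + 1.40/0.621 = 30.96 d.
q = Δh / Σ(b_i/K_i) = 12.9 / 30.96 = 0.4167 m/day.
In each layer the seepage velocity is v_i = q/n_i, so the layer transit time is t_i = b_i·n_i / q:
  layer 1 (karst limestone): t_1 = 3.68 × 0.06 / 0.4167 = 0.5299 d
  layer 2 (medium sand): t_2 = 11.2 × 0.19 / 0.4167 = 5.107 d
  layer 3 (weathered basalt): t_3 = 5.24 × 0.10 / 0.4167 = 1.257 d
  layer 4 (fine sand): t_4 = 1.40 × 0.13 / 0.4167 = 0.4367 d
Total t = Σ t_i = 7.331 days.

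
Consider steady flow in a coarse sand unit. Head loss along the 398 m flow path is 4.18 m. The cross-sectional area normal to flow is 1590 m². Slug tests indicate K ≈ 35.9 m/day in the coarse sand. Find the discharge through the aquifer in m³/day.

599

Hydraulic gradient i = Δh / L = 4.18 / 398 = 0.01050.
Darcy's law: Q = K · A · i = 35.90 × 1590 × 0.01050 = 599.5 m³/day.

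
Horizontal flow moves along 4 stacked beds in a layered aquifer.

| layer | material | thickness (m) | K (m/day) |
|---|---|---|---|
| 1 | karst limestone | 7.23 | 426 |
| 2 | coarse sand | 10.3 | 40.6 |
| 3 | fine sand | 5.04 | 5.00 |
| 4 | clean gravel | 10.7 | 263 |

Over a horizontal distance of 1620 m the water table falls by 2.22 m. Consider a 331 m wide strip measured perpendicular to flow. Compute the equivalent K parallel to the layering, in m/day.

190

Flow is parallel to layering, so each bed carries its own Darcy discharge and the transmissivities add.
Σ(K_i·b_i) = 426×7.23 + 40.6×10.3 + 5.00×5.04 + 263×10.7 = 6337 m²/day.
Total thickness b = 33.27 m, so K_eq = Σ(K_i·b_i)/b = 190.5 m/day.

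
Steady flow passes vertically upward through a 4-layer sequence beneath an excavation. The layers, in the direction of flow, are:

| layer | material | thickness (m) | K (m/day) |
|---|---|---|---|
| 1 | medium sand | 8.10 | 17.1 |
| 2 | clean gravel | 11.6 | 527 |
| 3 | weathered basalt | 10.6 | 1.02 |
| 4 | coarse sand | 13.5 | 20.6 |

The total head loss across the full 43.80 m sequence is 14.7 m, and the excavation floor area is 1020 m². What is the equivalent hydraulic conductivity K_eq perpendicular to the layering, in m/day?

3.79

Flow is perpendicular to layering, so the layers act in series and the equivalent K is the thickness-weighted harmonic mean.
Total thickness L = 8.10 + 11.6 + 10.6 + 13.5 = 43.80 m.
Σ(b_i/K_i) = 8.10/17.1 + 11.6/527 + 10.6/1.02 + 13.5/20.6 = 11.54 d.
K_eq = L / Σ(b_i/K_i) = 43.80 / 11.54 = 3.794 m/day.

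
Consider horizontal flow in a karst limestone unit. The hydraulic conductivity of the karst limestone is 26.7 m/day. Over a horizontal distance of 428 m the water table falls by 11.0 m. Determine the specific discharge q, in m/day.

Hydraulic gradient i = Δh / L = 11.0 / 428 = 0.02570.
Specific discharge q = K · i = 26.70 × 0.02570 = 0.6862 m/day.

0.686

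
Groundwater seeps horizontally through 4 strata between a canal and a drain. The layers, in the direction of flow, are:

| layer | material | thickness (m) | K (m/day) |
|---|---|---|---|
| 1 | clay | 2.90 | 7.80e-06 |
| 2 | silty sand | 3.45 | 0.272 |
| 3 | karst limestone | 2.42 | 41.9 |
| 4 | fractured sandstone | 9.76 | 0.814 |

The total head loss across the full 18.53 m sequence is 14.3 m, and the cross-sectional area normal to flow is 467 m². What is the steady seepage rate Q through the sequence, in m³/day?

Flow is perpendicular to layering, so the layers act in series and the equivalent K is the thickness-weighted harmonic mean.
Total thickness L = 2.90 + 3.45 + 2.42 + 9.76 = 18.53 m.
Σ(b_i/K_i) = 2.90/7.80e-06 + 3.45/0.272 + 2.42/41.9 + 9.76/0.814 = 3.718e+05 d.
K_eq = L / Σ(b_i/K_i) = 18.53 / 3.718e+05 = 4.984e-05 m/day.
Q = K_eq · A · (Δh/L) = 4.984e-05 × 467 × (14.3/18.53) = 0.01796 m³/day.

0.0180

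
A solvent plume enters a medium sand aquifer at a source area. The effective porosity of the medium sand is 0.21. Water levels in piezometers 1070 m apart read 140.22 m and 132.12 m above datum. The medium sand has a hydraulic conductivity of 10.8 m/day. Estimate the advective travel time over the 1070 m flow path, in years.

Hydraulic gradient i = (140.22 − 132.12) / 1070 = 8.1 / 1070 = 0.007570.
Darcy flux q = K · i = 10.80 × 0.007570 = 0.08176 m/day.
Seepage velocity v = q / n_e = 0.08176 / 0.21 = 0.3893 m/day.
Travel time t = L / v = 1070 / 0.3893 = 2748 days = 7.525 years.

7.52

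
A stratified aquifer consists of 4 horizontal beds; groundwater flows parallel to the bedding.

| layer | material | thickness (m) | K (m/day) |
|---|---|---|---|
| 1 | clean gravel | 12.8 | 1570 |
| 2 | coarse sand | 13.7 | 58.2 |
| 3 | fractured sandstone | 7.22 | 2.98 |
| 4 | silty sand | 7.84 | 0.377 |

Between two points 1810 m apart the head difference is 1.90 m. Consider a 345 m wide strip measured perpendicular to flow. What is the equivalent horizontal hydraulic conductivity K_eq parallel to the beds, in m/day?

Flow is parallel to layering, so each bed carries its own Darcy discharge and the transmissivities add.
Σ(K_i·b_i) = 1570×12.8 + 58.2×13.7 + 2.98×7.22 + 0.377×7.84 = 20918 m²/day.
Total thickness b = 41.56 m, so K_eq = Σ(K_i·b_i)/b = 503.3 m/day.

503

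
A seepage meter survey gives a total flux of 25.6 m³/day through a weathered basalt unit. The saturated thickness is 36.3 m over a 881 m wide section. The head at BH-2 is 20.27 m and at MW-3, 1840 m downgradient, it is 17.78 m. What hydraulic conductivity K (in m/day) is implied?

Cross-sectional area A = 881 × 36.3 = 31980 m².
Hydraulic gradient i = (20.27 − 17.78) / 1840 = 2.49 / 1840 = 0.001353.
From Q = K·A·i, K = Q / (A·i) = 25.6 / (31980 × 0.001353) = 0.5915 m/day.

0.592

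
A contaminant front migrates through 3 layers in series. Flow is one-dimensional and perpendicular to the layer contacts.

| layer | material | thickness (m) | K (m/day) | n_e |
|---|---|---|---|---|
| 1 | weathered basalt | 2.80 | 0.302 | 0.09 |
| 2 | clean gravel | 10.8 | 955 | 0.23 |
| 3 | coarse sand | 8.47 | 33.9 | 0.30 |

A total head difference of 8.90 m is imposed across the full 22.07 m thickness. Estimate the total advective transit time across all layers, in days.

With flow normal to the layers, continuity requires the same specific discharge q through every layer.
Σ(b_i/K_i) = 2.80/0.302 + 10.8/955 + 8.47/33.9 = 9.533 d.
q = Δh / Σ(b_i/K_i) = 8.90 / 9.533 = 0.9336 m/day.
In each layer the seepage velocity is v_i = q/n_i, so the layer transit time is t_i = b_i·n_i / q:
  layer 1 (weathered basalt): t_1 = 2.80 × 0.09 / 0.9336 = 0.2699 d
  layer 2 (clean gravel): t_2 = 10.8 × 0.23 / 0.9336 = 2.661 d
  layer 3 (coarse sand): t_3 = 8.47 × 0.30 / 0.9336 = 2.722 d
Total t = Σ t_i = 5.652 days.

5.65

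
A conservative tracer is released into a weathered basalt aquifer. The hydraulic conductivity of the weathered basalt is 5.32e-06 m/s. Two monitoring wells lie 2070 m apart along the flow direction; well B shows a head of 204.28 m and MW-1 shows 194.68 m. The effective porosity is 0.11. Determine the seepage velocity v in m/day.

0.0194

Convert K: 5.32e-06 m/s × 86400 = 0.4596 m/day.
Hydraulic gradient i = (204.28 − 194.68) / 2070 = 9.6 / 2070 = 0.004638.
Darcy flux q = K · i = 0.4596 × 0.004638 = 0.002132 m/day.
Seepage velocity v = q / n_e = 0.002132 / 0.11 = 0.01938 m/day.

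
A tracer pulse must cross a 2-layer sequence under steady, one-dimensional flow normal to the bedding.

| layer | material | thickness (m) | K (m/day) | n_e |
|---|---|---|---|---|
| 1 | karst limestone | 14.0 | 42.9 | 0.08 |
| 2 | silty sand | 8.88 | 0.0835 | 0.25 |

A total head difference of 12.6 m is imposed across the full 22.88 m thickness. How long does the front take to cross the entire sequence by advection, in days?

28.3

With flow normal to the layers, continuity requires the same specific discharge q through every layer.
Σ(b_i/K_i) = 14.0/42.9 + 8.88/0.0835 = 106.7 d.
q = Δh / Σ(b_i/K_i) = 12.6 / 106.7 = 0.1181 m/day.
In each layer the seepage velocity is v_i = q/n_i, so the layer transit time is t_i = b_i·n_i / q:
  layer 1 (karst limestone): t_1 = 14.0 × 0.08 / 0.1181 = 9.482 d
  layer 2 (silty sand): t_2 = 8.88 × 0.25 / 0.1181 = 18.79 d
Total t = Σ t_i = 28.28 days.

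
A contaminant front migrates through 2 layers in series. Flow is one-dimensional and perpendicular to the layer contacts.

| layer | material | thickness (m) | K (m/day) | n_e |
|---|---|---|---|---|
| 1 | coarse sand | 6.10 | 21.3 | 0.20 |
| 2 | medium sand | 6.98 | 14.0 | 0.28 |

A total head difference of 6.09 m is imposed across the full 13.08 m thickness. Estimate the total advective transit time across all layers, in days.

With flow normal to the layers, continuity requires the same specific discharge q through every layer.
Σ(b_i/K_i) = 6.10/21.3 + 6.98/14.0 = 0.7850 d.
q = Δh / Σ(b_i/K_i) = 6.09 / 0.7850 = 7.758 m/day.
In each layer the seepage velocity is v_i = q/n_i, so the layer transit time is t_i = b_i·n_i / q:
  layer 1 (coarse sand): t_1 = 6.10 × 0.20 / 7.758 = 0.1572 d
  layer 2 (medium sand): t_2 = 6.98 × 0.28 / 7.758 = 0.2519 d
Total t = Σ t_i = 0.4092 days.

0.409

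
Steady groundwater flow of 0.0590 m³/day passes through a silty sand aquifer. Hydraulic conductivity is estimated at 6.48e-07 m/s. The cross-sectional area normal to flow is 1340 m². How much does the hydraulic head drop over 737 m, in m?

0.580

Convert K: 6.48e-07 m/s × 86400 = 0.05599 m/day.
From Q = K·A·i, i = Q / (K·A) = 0.0590 / (0.05599 × 1340) = 0.0007864.
Head loss Δh = i · L = 0.0007864 × 737 = 0.5796 m.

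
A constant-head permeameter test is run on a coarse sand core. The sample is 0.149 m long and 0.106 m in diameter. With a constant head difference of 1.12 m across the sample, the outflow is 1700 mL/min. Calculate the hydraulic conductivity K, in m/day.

36.9

Cross-sectional area A = π·(d/2)² = π × (0.106/2)² = 0.008825 m².
Convert discharge: 1700 mL/min = 2.833e-05 m³/s.
Darcy's law rearranged: K = Q·L / (A·Δh) = 2.833e-05 × 0.149 / (0.008825 × 1.12) = 0.0004271 m/s = 36.90 m/day.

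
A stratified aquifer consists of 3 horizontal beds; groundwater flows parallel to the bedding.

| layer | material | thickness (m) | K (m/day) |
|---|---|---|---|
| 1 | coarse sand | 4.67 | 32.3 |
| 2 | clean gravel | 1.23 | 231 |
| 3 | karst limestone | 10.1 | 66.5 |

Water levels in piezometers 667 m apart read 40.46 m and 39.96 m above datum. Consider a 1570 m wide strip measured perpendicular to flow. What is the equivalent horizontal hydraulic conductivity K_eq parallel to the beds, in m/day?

Flow is parallel to layering, so each bed carries its own Darcy discharge and the transmissivities add.
Σ(K_i·b_i) = 32.3×4.67 + 231×1.23 + 66.5×10.1 = 1107 m²/day.
Total thickness b = 16.00 m, so K_eq = Σ(K_i·b_i)/b = 69.16 m/day.

69.2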